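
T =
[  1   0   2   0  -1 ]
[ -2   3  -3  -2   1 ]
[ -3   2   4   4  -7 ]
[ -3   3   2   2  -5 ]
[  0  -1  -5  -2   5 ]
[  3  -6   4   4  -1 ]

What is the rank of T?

3

Row reduce to echelon form.
R2 ← R2 + (2)·R1: [0, 3, 1, -2, -1]
R3 ← R3 + (3)·R1: [0, 2, 10, 4, -10]
R4 ← R4 + (3)·R1: [0, 3, 8, 2, -8]
R6 ← R6 − (3)·R1: [0, -6, -2, 4, 2]
R3 ← R3 − (2/3)·R2: [0, 0, 28/3, 16/3, -28/3]
R4 ← R4 − R2: [0, 0, 7, 4, -7]
R5 ← R5 + (1/3)·R2: [0, 0, -14/3, -8/3, 14/3]
R6 ← R6 + (2)·R2: [0, 0, 0, 0, 0]
R4 ← R4 − (3/4)·R3: [0, 0, 0, 0, 0]
R5 ← R5 + (1/2)·R3: [0, 0, 0, 0, 0]
Echelon form has 3 nonzero rows, so rank(T) = 3.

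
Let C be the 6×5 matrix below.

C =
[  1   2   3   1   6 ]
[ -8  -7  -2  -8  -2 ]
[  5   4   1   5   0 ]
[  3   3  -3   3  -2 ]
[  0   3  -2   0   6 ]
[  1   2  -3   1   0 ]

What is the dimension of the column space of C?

Row reduce to echelon form.
R2 ← R2 + (8)·R1: [0, 9, 22, 0, 46]
R3 ← R3 − (5)·R1: [0, -6, -14, 0, -30]
R4 ← R4 − (3)·R1: [0, -3, -12, 0, -20]
R6 ← R6 − R1: [0, 0, -6, 0, -6]
R3 ← R3 + (2/3)·R2: [0, 0, 2/3, 0, 2/3]
R4 ← R4 + (1/3)·R2: [0, 0, -14/3, 0, -14/3]
R5 ← R5 − (1/3)·R2: [0, 0, -28/3, 0, -28/3]
R4 ← R4 + (7)·R3: [0, 0, 0, 0, 0]
R5 ← R5 + (14)·R3: [0, 0, 0, 0, 0]
R6 ← R6 + (9)·R3: [0, 0, 0, 0, 0]
Echelon form has 3 nonzero rows, so rank(C) = 3.
The column space has dimension equal to the rank: 3.

3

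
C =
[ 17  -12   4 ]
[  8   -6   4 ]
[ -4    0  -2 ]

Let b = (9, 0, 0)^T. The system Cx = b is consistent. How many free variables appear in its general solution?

0

Row reduce the augmented matrix [C | b].
R2 ← R2 − (8/17)·R1: [0, -6/17, 36/17, -72/17]
R3 ← R3 + (4/17)·R1: [0, -48/17, -18/17, 36/17]
R3 ← R3 − (8)·R2: [0, 0, -18, 36]
The echelon form has 3 nonzero rows, and every pivot lies in the first 3 columns, so rank(C) = rank([C|b]) = 3.
The system is consistent.
Free variables = (unknowns) − (rank) = 3 − 3 = 0.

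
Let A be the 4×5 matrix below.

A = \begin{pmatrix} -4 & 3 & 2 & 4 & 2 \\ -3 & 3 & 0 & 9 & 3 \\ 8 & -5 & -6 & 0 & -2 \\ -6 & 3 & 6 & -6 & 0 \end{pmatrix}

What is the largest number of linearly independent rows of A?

Row reduce to echelon form.
R2 ← R2 − (3/4)·R1: [0, 3/4, -3/2, 6, 3/2]
R3 ← R3 + (2)·R1: [0, 1, -2, 8, 2]
R4 ← R4 − (3/2)·R1: [0, -3/2, 3, -12, -3]
R3 ← R3 − (4/3)·R2: [0, 0, 0, 0, 0]
R4 ← R4 + (2)·R2: [0, 0, 0, 0, 0]
Echelon form has 2 nonzero rows, so rank(A) = 2.
The rank gives the maximum number of linearly independent rows: 2.

2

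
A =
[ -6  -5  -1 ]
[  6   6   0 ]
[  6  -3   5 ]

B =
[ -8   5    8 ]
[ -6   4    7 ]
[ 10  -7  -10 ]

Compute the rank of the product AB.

First compute AB:
[[ 68, -43, -73],
 [-84,  54,  90],
 [ 20, -17, -23]]
Now row reduce the product.
R2 ← R2 + (21/17)·R1: [0, 15/17, -3/17]
R3 ← R3 − (5/17)·R1: [0, -74/17, -26/17]
R3 ← R3 + (74/15)·R2: [0, 0, -12/5]
3 nonzero rows, so rank(AB) = 3.

3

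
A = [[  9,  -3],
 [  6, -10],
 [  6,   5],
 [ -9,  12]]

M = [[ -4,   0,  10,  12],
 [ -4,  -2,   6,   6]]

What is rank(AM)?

2

First compute AM:
[[-24,   6,  72,  90],
 [ 16,  20,   0,  12],
 [-44, -10,  90, 102],
 [-12, -24, -18, -36]]
Now row reduce the product.
R2 ← R2 + (2/3)·R1: [0, 24, 48, 72]
R3 ← R3 − (11/6)·R1: [0, -21, -42, -63]
R4 ← R4 − (1/2)·R1: [0, -27, -54, -81]
R3 ← R3 + (7/8)·R2: [0, 0, 0, 0]
R4 ← R4 + (9/8)·R2: [0, 0, 0, 0]
2 nonzero rows, so rank(AM) = 2.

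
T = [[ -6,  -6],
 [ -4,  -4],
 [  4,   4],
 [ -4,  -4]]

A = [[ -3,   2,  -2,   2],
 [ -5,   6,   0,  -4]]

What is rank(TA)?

First compute TA:
[[ 48, -48,  12,  12],
 [ 32, -32,   8,   8],
 [-32,  32,  -8,  -8],
 [ 32, -32,   8,   8]]
Now row reduce the product.
R2 ← R2 − (2/3)·R1: [0, 0, 0, 0]
R3 ← R3 + (2/3)·R1: [0, 0, 0, 0]
R4 ← R4 − (2/3)·R1: [0, 0, 0, 0]
1 nonzero row, so rank(TA) = 1.

1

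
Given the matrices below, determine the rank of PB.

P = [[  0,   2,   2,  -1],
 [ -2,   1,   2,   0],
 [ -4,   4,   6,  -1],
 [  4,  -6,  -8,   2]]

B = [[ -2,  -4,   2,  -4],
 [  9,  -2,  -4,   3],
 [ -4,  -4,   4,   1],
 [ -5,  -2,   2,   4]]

First compute PB:
[[ 15, -10,  -2,   4],
 [  5,  -2,   0,  13],
 [ 25, -14,  -2,  30],
 [-40,  24,   4, -34]]
Now row reduce the product.
R2 ← R2 − (1/3)·R1: [0, 4/3, 2/3, 35/3]
R3 ← R3 − (5/3)·R1: [0, 8/3, 4/3, 70/3]
R4 ← R4 + (8/3)·R1: [0, -8/3, -4/3, -70/3]
R3 ← R3 − (2)·R2: [0, 0, 0, 0]
R4 ← R4 + (2)·R2: [0, 0, 0, 0]
2 nonzero rows, so rank(PB) = 2.

2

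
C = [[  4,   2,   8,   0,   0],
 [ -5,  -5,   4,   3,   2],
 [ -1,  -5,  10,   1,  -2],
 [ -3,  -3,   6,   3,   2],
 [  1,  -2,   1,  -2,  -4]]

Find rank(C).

4

Row reduce to echelon form.
R2 ← R2 + (5/4)·R1: [0, -5/2, 14, 3, 2]
R3 ← R3 + (1/4)·R1: [0, -9/2, 12, 1, -2]
R4 ← R4 + (3/4)·R1: [0, -3/2, 12, 3, 2]
R5 ← R5 − (1/4)·R1: [0, -5/2, -1, -2, -4]
R3 ← R3 − (9/5)·R2: [0, 0, -66/5, -22/5, -28/5]
R4 ← R4 − (3/5)·R2: [0, 0, 18/5, 6/5, 4/5]
R5 ← R5 − R2: [0, 0, -15, -5, -6]
R4 ← R4 + (3/11)·R3: [0, 0, 0, 0, -8/11]
R5 ← R5 − (25/22)·R3: [0, 0, 0, 0, 4/11]
R5 ← R5 + (1/2)·R4: [0, 0, 0, 0, 0]
Echelon form has 4 nonzero rows, so rank(C) = 4.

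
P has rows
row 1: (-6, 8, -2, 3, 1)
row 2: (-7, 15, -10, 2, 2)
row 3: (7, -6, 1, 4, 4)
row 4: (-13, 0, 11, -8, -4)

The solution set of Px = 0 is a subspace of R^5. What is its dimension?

Row reduce to echelon form.
R2 ← R2 − (7/6)·R1: [0, 17/3, -23/3, -3/2, 5/6]
R3 ← R3 + (7/6)·R1: [0, 10/3, -4/3, 15/2, 31/6]
R4 ← R4 − (13/6)·R1: [0, -52/3, 46/3, -29/2, -37/6]
R3 ← R3 − (10/17)·R2: [0, 0, 54/17, 285/34, 159/34]
R4 ← R4 + (52/17)·R2: [0, 0, -138/17, -649/34, -123/34]
R4 ← R4 + (23/9)·R3: [0, 0, 0, 7/3, 25/3]
4 nonzero rows, so rank(P) = 4.
P has 5 columns; by rank–nullity, nullity = 5 − 4 = 1.

1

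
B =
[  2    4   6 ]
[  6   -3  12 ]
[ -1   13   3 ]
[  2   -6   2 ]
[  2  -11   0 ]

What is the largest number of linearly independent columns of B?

Row reduce to echelon form.
R2 ← R2 − (3)·R1: [0, -15, -6]
R3 ← R3 + (1/2)·R1: [0, 15, 6]
R4 ← R4 − R1: [0, -10, -4]
R5 ← R5 − R1: [0, -15, -6]
R3 ← R3 + R2: [0, 0, 0]
R4 ← R4 − (2/3)·R2: [0, 0, 0]
R5 ← R5 − R2: [0, 0, 0]
Echelon form has 2 nonzero rows, so rank(B) = 2.
The rank gives the maximum number of linearly independent columns: 2.

2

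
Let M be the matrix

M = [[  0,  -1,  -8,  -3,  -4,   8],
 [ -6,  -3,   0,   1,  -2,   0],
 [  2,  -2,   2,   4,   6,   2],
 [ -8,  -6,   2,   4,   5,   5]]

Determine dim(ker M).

Row reduce to echelon form.
Swap R1 ↔ R2
R3 ← R3 + (1/3)·R1: [0, -3, 2, 13/3, 16/3, 2]
R4 ← R4 − (4/3)·R1: [0, -2, 2, 8/3, 23/3, 5]
R3 ← R3 − (3)·R2: [0, 0, 26, 40/3, 52/3, -22]
R4 ← R4 − (2)·R2: [0, 0, 18, 26/3, 47/3, -11]
R4 ← R4 − (9/13)·R3: [0, 0, 0, -22/39, 11/3, 55/13]
4 nonzero rows, so rank(M) = 4.
M has 6 columns; by rank–nullity, nullity = 6 − 4 = 2.

2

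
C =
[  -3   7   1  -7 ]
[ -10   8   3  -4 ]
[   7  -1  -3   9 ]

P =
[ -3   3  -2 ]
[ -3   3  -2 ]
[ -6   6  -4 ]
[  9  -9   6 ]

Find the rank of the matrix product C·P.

First compute CP:
[[-81,  81, -54],
 [-48,  48, -32],
 [ 81, -81,  54]]
Now row reduce the product.
R2 ← R2 − (16/27)·R1: [0, 0, 0]
R3 ← R3 + R1: [0, 0, 0]
1 nonzero row, so rank(CP) = 1.

1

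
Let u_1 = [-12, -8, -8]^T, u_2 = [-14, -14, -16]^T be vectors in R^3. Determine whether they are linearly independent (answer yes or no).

Form the matrix with these vectors as rows and row reduce.
R2 ← R2 − (7/6)·R1: [0, -14/3, -20/3]
2 nonzero rows, so the 2 vectors span a space of dimension 2.
Since 2 = 2, the vectors are linearly independent.

yes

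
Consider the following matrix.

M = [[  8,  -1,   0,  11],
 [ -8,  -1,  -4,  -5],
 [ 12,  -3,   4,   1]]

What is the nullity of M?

Row reduce to echelon form.
R2 ← R2 + R1: [0, -2, -4, 6]
R3 ← R3 − (3/2)·R1: [0, -3/2, 4, -31/2]
R3 ← R3 − (3/4)·R2: [0, 0, 7, -20]
3 nonzero rows, so rank(M) = 3.
M has 4 columns; by rank–nullity, nullity = 4 − 3 = 1.

1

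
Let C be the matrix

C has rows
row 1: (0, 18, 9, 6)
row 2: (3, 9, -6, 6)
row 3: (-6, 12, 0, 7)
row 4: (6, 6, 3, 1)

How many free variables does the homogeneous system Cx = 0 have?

1

Row reduce to echelon form.
Swap R1 ↔ R2
R3 ← R3 + (2)·R1: [0, 30, -12, 19]
R4 ← R4 − (2)·R1: [0, -12, 15, -11]
R3 ← R3 − (5/3)·R2: [0, 0, -27, 9]
R4 ← R4 + (2/3)·R2: [0, 0, 21, -7]
R4 ← R4 + (7/9)·R3: [0, 0, 0, 0]
3 nonzero rows, so rank(C) = 3.
C has 4 columns; by rank–nullity, nullity = 4 − 3 = 1.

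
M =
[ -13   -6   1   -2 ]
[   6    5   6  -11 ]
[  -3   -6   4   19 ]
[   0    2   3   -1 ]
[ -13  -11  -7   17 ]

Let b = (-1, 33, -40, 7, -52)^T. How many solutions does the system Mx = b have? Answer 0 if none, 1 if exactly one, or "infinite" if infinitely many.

Row reduce the augmented matrix [M | b].
R2 ← R2 + (6/13)·R1: [0, 29/13, 84/13, -155/13, 423/13]
R3 ← R3 − (3/13)·R1: [0, -60/13, 49/13, 253/13, -517/13]
R5 ← R5 − R1: [0, -5, -8, 19, -51]
R3 ← R3 + (60/29)·R2: [0, 0, 497/29, -151/29, 799/29]
R4 ← R4 − (26/29)·R2: [0, 0, -81/29, 281/29, -643/29]
R5 ← R5 + (65/29)·R2: [0, 0, 188/29, -224/29, 636/29]
R4 ← R4 + (81/497)·R3: [0, 0, 0, 4394/497, -8788/497]
R5 ← R5 − (188/497)·R3: [0, 0, 0, -2860/497, 5720/497]
R5 ← R5 + (110/169)·R4: [0, 0, 0, 0, 0]
The echelon form has 4 nonzero rows, and every pivot lies in the first 4 columns, so rank(M) = rank([M|b]) = 4.
The system is consistent.
rank = 4 = number of unknowns, so the solution is unique.

1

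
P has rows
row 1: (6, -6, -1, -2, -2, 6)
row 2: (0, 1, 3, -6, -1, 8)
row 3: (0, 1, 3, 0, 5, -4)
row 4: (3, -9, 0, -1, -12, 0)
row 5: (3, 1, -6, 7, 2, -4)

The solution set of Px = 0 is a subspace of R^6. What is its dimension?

Row reduce to echelon form.
R4 ← R4 − (1/2)·R1: [0, -6, 1/2, 0, -11, -3]
R5 ← R5 − (1/2)·R1: [0, 4, -11/2, 8, 3, -7]
R3 ← R3 − R2: [0, 0, 0, 6, 6, -12]
R4 ← R4 + (6)·R2: [0, 0, 37/2, -36, -17, 45]
R5 ← R5 − (4)·R2: [0, 0, -35/2, 32, 7, -39]
Swap R3 ↔ R4
R5 ← R5 + (35/37)·R3: [0, 0, 0, -76/37, -336/37, 132/37]
R5 ← R5 + (38/111)·R4: [0, 0, 0, 0, -260/37, -20/37]
5 nonzero rows, so rank(P) = 5.
P has 6 columns; by rank–nullity, nullity = 6 − 5 = 1.

1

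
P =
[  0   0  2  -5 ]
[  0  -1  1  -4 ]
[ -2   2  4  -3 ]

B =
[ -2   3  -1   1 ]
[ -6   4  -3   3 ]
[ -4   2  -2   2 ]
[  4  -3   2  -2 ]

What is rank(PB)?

First compute PB:
[[-28,  19, -14,  14],
 [-14,  10,  -7,   7],
 [-36,  19, -18,  18]]
Now row reduce the product.
R2 ← R2 − (1/2)·R1: [0, 1/2, 0, 0]
R3 ← R3 − (9/7)·R1: [0, -38/7, 0, 0]
R3 ← R3 + (76/7)·R2: [0, 0, 0, 0]
2 nonzero rows, so rank(PB) = 2.

2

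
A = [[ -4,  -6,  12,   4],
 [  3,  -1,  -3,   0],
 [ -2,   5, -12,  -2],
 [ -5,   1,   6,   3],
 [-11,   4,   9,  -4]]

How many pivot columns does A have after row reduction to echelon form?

4

Row reduce to echelon form.
R2 ← R2 + (3/4)·R1: [0, -11/2, 6, 3]
R3 ← R3 − (1/2)·R1: [0, 8, -18, -4]
R4 ← R4 − (5/4)·R1: [0, 17/2, -9, -2]
R5 ← R5 − (11/4)·R1: [0, 41/2, -24, -15]
R3 ← R3 + (16/11)·R2: [0, 0, -102/11, 4/11]
R4 ← R4 + (17/11)·R2: [0, 0, 3/11, 29/11]
R5 ← R5 + (41/11)·R2: [0, 0, -18/11, -42/11]
R4 ← R4 + (1/34)·R3: [0, 0, 0, 45/17]
R5 ← R5 − (3/17)·R3: [0, 0, 0, -66/17]
R5 ← R5 + (22/15)·R4: [0, 0, 0, 0]
Echelon form has 4 nonzero rows, so rank(A) = 4.
Each nonzero row contributes one pivot column: 4 pivot columns.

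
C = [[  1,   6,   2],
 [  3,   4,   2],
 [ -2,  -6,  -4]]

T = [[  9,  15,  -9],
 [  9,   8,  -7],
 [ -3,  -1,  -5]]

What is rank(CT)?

3

First compute CT:
[[ 57,  61, -61],
 [ 57,  75, -65],
 [-60, -74,  80]]
Now row reduce the product.
R2 ← R2 − R1: [0, 14, -4]
R3 ← R3 + (20/19)·R1: [0, -186/19, 300/19]
R3 ← R3 + (93/133)·R2: [0, 0, 1728/133]
3 nonzero rows, so rank(CT) = 3.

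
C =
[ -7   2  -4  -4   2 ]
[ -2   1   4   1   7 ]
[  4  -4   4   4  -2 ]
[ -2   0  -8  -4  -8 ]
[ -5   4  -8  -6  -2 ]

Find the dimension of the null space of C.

Row reduce to echelon form.
R2 ← R2 − (2/7)·R1: [0, 3/7, 36/7, 15/7, 45/7]
R3 ← R3 + (4/7)·R1: [0, -20/7, 12/7, 12/7, -6/7]
R4 ← R4 − (2/7)·R1: [0, -4/7, -48/7, -20/7, -60/7]
R5 ← R5 − (5/7)·R1: [0, 18/7, -36/7, -22/7, -24/7]
R3 ← R3 + (20/3)·R2: [0, 0, 36, 16, 42]
R4 ← R4 + (4/3)·R2: [0, 0, 0, 0, 0]
R5 ← R5 − (6)·R2: [0, 0, -36, -16, -42]
R5 ← R5 + R3: [0, 0, 0, 0, 0]
3 nonzero rows, so rank(C) = 3.
C has 5 columns; by rank–nullity, nullity = 5 − 3 = 2.

2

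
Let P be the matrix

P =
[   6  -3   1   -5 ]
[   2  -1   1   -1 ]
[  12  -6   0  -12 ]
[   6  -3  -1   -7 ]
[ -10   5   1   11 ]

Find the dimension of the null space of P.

2

Row reduce to echelon form.
R2 ← R2 − (1/3)·R1: [0, 0, 2/3, 2/3]
R3 ← R3 − (2)·R1: [0, 0, -2, -2]
R4 ← R4 − R1: [0, 0, -2, -2]
R5 ← R5 + (5/3)·R1: [0, 0, 8/3, 8/3]
R3 ← R3 + (3)·R2: [0, 0, 0, 0]
R4 ← R4 + (3)·R2: [0, 0, 0, 0]
R5 ← R5 − (4)·R2: [0, 0, 0, 0]
2 nonzero rows, so rank(P) = 2.
P has 4 columns; by rank–nullity, nullity = 4 − 2 = 2.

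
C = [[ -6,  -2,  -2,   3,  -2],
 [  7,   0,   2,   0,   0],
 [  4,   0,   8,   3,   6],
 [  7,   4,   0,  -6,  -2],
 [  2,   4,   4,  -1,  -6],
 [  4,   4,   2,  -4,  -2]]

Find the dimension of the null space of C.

Row reduce to echelon form.
R2 ← R2 + (7/6)·R1: [0, -7/3, -1/3, 7/2, -7/3]
R3 ← R3 + (2/3)·R1: [0, -4/3, 20/3, 5, 14/3]
R4 ← R4 + (7/6)·R1: [0, 5/3, -7/3, -5/2, -13/3]
R5 ← R5 + (1/3)·R1: [0, 10/3, 10/3, 0, -20/3]
R6 ← R6 + (2/3)·R1: [0, 8/3, 2/3, -2, -10/3]
R3 ← R3 − (4/7)·R2: [0, 0, 48/7, 3, 6]
R4 ← R4 + (5/7)·R2: [0, 0, -18/7, 0, -6]
R5 ← R5 + (10/7)·R2: [0, 0, 20/7, 5, -10]
R6 ← R6 + (8/7)·R2: [0, 0, 2/7, 2, -6]
R4 ← R4 + (3/8)·R3: [0, 0, 0, 9/8, -15/4]
R5 ← R5 − (5/12)·R3: [0, 0, 0, 15/4, -25/2]
R6 ← R6 − (1/24)·R3: [0, 0, 0, 15/8, -25/4]
R5 ← R5 − (10/3)·R4: [0, 0, 0, 0, 0]
R6 ← R6 − (5/3)·R4: [0, 0, 0, 0, 0]
4 nonzero rows, so rank(C) = 4.
C has 5 columns; by rank–nullity, nullity = 5 − 4 = 1.

1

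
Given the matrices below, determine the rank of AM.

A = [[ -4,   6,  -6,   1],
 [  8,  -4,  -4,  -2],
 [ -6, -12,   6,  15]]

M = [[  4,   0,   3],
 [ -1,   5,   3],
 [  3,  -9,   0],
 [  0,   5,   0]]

First compute AM:
[[-40,  89,   6],
 [ 24,   6,  12],
 [  6, -39, -54]]
Now row reduce the product.
R2 ← R2 + (3/5)·R1: [0, 297/5, 78/5]
R3 ← R3 + (3/20)·R1: [0, -513/20, -531/10]
R3 ← R3 + (19/44)·R2: [0, 0, -510/11]
3 nonzero rows, so rank(AM) = 3.

3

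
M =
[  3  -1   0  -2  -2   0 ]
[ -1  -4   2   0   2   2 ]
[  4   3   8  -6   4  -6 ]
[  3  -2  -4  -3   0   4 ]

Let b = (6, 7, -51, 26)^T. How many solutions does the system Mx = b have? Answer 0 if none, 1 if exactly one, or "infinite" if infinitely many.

infinite

Row reduce the augmented matrix [M | b].
R2 ← R2 + (1/3)·R1: [0, -13/3, 2, -2/3, 4/3, 2, 9]
R3 ← R3 − (4/3)·R1: [0, 13/3, 8, -10/3, 20/3, -6, -59]
R4 ← R4 − R1: [0, -1, -4, -1, 2, 4, 20]
R3 ← R3 + R2: [0, 0, 10, -4, 8, -4, -50]
R4 ← R4 − (3/13)·R2: [0, 0, -58/13, -11/13, 22/13, 46/13, 233/13]
R4 ← R4 + (29/65)·R3: [0, 0, 0, -171/65, 342/65, 114/65, -57/13]
The echelon form has 4 nonzero rows, and every pivot lies in the first 6 columns, so rank(M) = rank([M|b]) = 4.
The system is consistent.
rank = 4 < 6 unknowns, so there are infinitely many solutions.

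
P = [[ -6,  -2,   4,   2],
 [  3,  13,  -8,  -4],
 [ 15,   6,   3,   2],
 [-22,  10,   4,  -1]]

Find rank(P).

Row reduce to echelon form.
R2 ← R2 + (1/2)·R1: [0, 12, -6, -3]
R3 ← R3 + (5/2)·R1: [0, 1, 13, 7]
R4 ← R4 − (11/3)·R1: [0, 52/3, -32/3, -25/3]
R3 ← R3 − (1/12)·R2: [0, 0, 27/2, 29/4]
R4 ← R4 − (13/9)·R2: [0, 0, -2, -4]
R4 ← R4 + (4/27)·R3: [0, 0, 0, -79/27]
Echelon form has 4 nonzero rows, so rank(P) = 4.

4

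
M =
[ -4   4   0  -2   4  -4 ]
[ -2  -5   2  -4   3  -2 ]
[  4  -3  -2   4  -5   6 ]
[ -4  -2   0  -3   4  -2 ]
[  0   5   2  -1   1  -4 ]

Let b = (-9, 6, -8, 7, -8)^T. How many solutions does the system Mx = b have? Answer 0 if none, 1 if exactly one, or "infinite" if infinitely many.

0

Row reduce the augmented matrix [M | b].
R2 ← R2 − (1/2)·R1: [0, -7, 2, -3, 1, 0, 21/2]
R3 ← R3 + R1: [0, 1, -2, 2, -1, 2, -17]
R4 ← R4 − R1: [0, -6, 0, -1, 0, 2, 16]
R3 ← R3 + (1/7)·R2: [0, 0, -12/7, 11/7, -6/7, 2, -31/2]
R4 ← R4 − (6/7)·R2: [0, 0, -12/7, 11/7, -6/7, 2, 7]
R5 ← R5 + (5/7)·R2: [0, 0, 24/7, -22/7, 12/7, -4, -1/2]
R4 ← R4 − R3: [0, 0, 0, 0, 0, 0, 45/2]
R5 ← R5 + (2)·R3: [0, 0, 0, 0, 0, 0, -63/2]
R5 ← R5 + (7/5)·R4: [0, 0, 0, 0, 0, 0, 0]
The echelon form has 4 nonzero rows; the last pivot sits in the augmented column, so rank(M) = 3 but rank([M|b]) = 4.
Since the ranks differ, the system is inconsistent.
It has no solutions.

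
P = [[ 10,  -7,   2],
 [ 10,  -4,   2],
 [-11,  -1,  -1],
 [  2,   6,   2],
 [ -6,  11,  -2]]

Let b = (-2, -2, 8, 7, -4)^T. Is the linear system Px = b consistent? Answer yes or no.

no

Row reduce the augmented matrix [P | b].
R2 ← R2 − R1: [0, 3, 0, 0]
R3 ← R3 + (11/10)·R1: [0, -87/10, 6/5, 29/5]
R4 ← R4 − (1/5)·R1: [0, 37/5, 8/5, 37/5]
R5 ← R5 + (3/5)·R1: [0, 34/5, -4/5, -26/5]
R3 ← R3 + (29/10)·R2: [0, 0, 6/5, 29/5]
R4 ← R4 − (37/15)·R2: [0, 0, 8/5, 37/5]
R5 ← R5 − (34/15)·R2: [0, 0, -4/5, -26/5]
R4 ← R4 − (4/3)·R3: [0, 0, 0, -1/3]
R5 ← R5 + (2/3)·R3: [0, 0, 0, -4/3]
R5 ← R5 − (4)·R4: [0, 0, 0, 0]
The echelon form has 4 nonzero rows; the last pivot sits in the augmented column, so rank(P) = 3 but rank([P|b]) = 4.
Since the ranks differ, the system is inconsistent.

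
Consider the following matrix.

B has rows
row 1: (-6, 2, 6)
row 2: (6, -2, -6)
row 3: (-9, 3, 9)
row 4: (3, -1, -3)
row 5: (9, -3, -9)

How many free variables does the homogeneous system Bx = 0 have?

Row reduce to echelon form.
R2 ← R2 + R1: [0, 0, 0]
R3 ← R3 − (3/2)·R1: [0, 0, 0]
R4 ← R4 + (1/2)·R1: [0, 0, 0]
R5 ← R5 + (3/2)·R1: [0, 0, 0]
1 nonzero row, so rank(B) = 1.
B has 3 columns; by rank–nullity, nullity = 3 − 1 = 2.

2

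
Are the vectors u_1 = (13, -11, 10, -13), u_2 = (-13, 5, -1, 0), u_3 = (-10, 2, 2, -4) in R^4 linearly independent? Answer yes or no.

no

Form the matrix with these vectors as rows and row reduce.
R2 ← R2 + R1: [0, -6, 9, -13]
R3 ← R3 + (10/13)·R1: [0, -84/13, 126/13, -14]
R3 ← R3 − (14/13)·R2: [0, 0, 0, 0]
2 nonzero rows, so the 3 vectors span a space of dimension 2.
Since 2 < 3, the vectors are linearly dependent.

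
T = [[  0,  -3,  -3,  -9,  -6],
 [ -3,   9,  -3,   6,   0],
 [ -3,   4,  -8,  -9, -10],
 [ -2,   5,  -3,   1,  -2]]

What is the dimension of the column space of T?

2

Row reduce to echelon form.
Swap R1 ↔ R2
R3 ← R3 − R1: [0, -5, -5, -15, -10]
R4 ← R4 − (2/3)·R1: [0, -1, -1, -3, -2]
R3 ← R3 − (5/3)·R2: [0, 0, 0, 0, 0]
R4 ← R4 − (1/3)·R2: [0, 0, 0, 0, 0]
Echelon form has 2 nonzero rows, so rank(T) = 2.
The column space has dimension equal to the rank: 2.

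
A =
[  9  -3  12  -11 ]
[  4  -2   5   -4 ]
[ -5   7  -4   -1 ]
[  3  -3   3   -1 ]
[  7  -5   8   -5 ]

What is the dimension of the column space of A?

2

Row reduce to echelon form.
R2 ← R2 − (4/9)·R1: [0, -2/3, -1/3, 8/9]
R3 ← R3 + (5/9)·R1: [0, 16/3, 8/3, -64/9]
R4 ← R4 − (1/3)·R1: [0, -2, -1, 8/3]
R5 ← R5 − (7/9)·R1: [0, -8/3, -4/3, 32/9]
R3 ← R3 + (8)·R2: [0, 0, 0, 0]
R4 ← R4 − (3)·R2: [0, 0, 0, 0]
R5 ← R5 − (4)·R2: [0, 0, 0, 0]
Echelon form has 2 nonzero rows, so rank(A) = 2.
The column space has dimension equal to the rank: 2.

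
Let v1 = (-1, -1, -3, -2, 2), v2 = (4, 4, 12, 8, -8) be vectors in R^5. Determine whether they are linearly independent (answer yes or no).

no

Form the matrix with these vectors as rows and row reduce.
R2 ← R2 + (4)·R1: [0, 0, 0, 0, 0]
1 nonzero row, so the 2 vectors span a space of dimension 1.
Since 1 < 2, the vectors are linearly dependent.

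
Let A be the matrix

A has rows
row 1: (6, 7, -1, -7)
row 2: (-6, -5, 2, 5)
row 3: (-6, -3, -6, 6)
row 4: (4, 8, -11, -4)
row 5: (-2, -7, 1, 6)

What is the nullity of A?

1

Row reduce to echelon form.
R2 ← R2 + R1: [0, 2, 1, -2]
R3 ← R3 + R1: [0, 4, -7, -1]
R4 ← R4 − (2/3)·R1: [0, 10/3, -31/3, 2/3]
R5 ← R5 + (1/3)·R1: [0, -14/3, 2/3, 11/3]
R3 ← R3 − (2)·R2: [0, 0, -9, 3]
R4 ← R4 − (5/3)·R2: [0, 0, -12, 4]
R5 ← R5 + (7/3)·R2: [0, 0, 3, -1]
R4 ← R4 − (4/3)·R3: [0, 0, 0, 0]
R5 ← R5 + (1/3)·R3: [0, 0, 0, 0]
3 nonzero rows, so rank(A) = 3.
A has 4 columns; by rank–nullity, nullity = 4 − 3 = 1.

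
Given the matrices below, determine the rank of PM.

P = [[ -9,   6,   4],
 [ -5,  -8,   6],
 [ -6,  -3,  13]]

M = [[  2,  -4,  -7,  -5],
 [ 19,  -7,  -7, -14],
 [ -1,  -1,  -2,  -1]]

First compute PM:
[[ 92, -10,  13, -43],
 [-168,  70,  79, 131],
 [-82,  32,  37,  59]]
Now row reduce the product.
R2 ← R2 + (42/23)·R1: [0, 1190/23, 2363/23, 1207/23]
R3 ← R3 + (41/46)·R1: [0, 531/23, 2235/46, 951/46]
R3 ← R3 − (531/1190)·R2: [0, 0, 96/35, -96/35]
3 nonzero rows, so rank(PM) = 3.

3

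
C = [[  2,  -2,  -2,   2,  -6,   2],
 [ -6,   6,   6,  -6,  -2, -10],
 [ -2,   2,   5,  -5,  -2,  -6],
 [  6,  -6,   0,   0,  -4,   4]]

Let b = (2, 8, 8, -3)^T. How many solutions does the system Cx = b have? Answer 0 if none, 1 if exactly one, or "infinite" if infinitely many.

0

Row reduce the augmented matrix [C | b].
R2 ← R2 + (3)·R1: [0, 0, 0, 0, -20, -4, 14]
R3 ← R3 + R1: [0, 0, 3, -3, -8, -4, 10]
R4 ← R4 − (3)·R1: [0, 0, 6, -6, 14, -2, -9]
Swap R2 ↔ R3
R4 ← R4 − (2)·R2: [0, 0, 0, 0, 30, 6, -29]
R4 ← R4 + (3/2)·R3: [0, 0, 0, 0, 0, 0, -8]
The echelon form has 4 nonzero rows; the last pivot sits in the augmented column, so rank(C) = 3 but rank([C|b]) = 4.
Since the ranks differ, the system is inconsistent.
It has no solutions.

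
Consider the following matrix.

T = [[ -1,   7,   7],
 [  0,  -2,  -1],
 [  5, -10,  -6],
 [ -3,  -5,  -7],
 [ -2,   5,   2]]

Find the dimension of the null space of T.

0

Row reduce to echelon form.
R3 ← R3 + (5)·R1: [0, 25, 29]
R4 ← R4 − (3)·R1: [0, -26, -28]
R5 ← R5 − (2)·R1: [0, -9, -12]
R3 ← R3 + (25/2)·R2: [0, 0, 33/2]
R4 ← R4 − (13)·R2: [0, 0, -15]
R5 ← R5 − (9/2)·R2: [0, 0, -15/2]
R4 ← R4 + (10/11)·R3: [0, 0, 0]
R5 ← R5 + (5/11)·R3: [0, 0, 0]
3 nonzero rows, so rank(T) = 3.
T has 3 columns; by rank–nullity, nullity = 3 − 3 = 0.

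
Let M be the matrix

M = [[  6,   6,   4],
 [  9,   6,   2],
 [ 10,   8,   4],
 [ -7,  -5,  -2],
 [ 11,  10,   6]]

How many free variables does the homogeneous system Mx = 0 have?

1

Row reduce to echelon form.
R2 ← R2 − (3/2)·R1: [0, -3, -4]
R3 ← R3 − (5/3)·R1: [0, -2, -8/3]
R4 ← R4 + (7/6)·R1: [0, 2, 8/3]
R5 ← R5 − (11/6)·R1: [0, -1, -4/3]
R3 ← R3 − (2/3)·R2: [0, 0, 0]
R4 ← R4 + (2/3)·R2: [0, 0, 0]
R5 ← R5 − (1/3)·R2: [0, 0, 0]
2 nonzero rows, so rank(M) = 2.
M has 3 columns; by rank–nullity, nullity = 3 − 2 = 1.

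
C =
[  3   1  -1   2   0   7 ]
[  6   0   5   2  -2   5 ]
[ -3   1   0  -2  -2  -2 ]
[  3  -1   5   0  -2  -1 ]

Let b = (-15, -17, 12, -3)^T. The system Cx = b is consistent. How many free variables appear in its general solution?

2

Row reduce the augmented matrix [C | b].
R2 ← R2 − (2)·R1: [0, -2, 7, -2, -2, -9, 13]
R3 ← R3 + R1: [0, 2, -1, 0, -2, 5, -3]
R4 ← R4 − R1: [0, -2, 6, -2, -2, -8, 12]
R3 ← R3 + R2: [0, 0, 6, -2, -4, -4, 10]
R4 ← R4 − R2: [0, 0, -1, 0, 0, 1, -1]
R4 ← R4 + (1/6)·R3: [0, 0, 0, -1/3, -2/3, 1/3, 2/3]
The echelon form has 4 nonzero rows, and every pivot lies in the first 6 columns, so rank(C) = rank([C|b]) = 4.
The system is consistent.
Free variables = (unknowns) − (rank) = 6 − 4 = 2.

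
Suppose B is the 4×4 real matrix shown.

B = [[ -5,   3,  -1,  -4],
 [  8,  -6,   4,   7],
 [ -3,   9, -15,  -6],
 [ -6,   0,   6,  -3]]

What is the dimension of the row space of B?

2

Row reduce to echelon form.
R2 ← R2 + (8/5)·R1: [0, -6/5, 12/5, 3/5]
R3 ← R3 − (3/5)·R1: [0, 36/5, -72/5, -18/5]
R4 ← R4 − (6/5)·R1: [0, -18/5, 36/5, 9/5]
R3 ← R3 + (6)·R2: [0, 0, 0, 0]
R4 ← R4 − (3)·R2: [0, 0, 0, 0]
Echelon form has 2 nonzero rows, so rank(B) = 2.
The row space has dimension equal to the rank: 2.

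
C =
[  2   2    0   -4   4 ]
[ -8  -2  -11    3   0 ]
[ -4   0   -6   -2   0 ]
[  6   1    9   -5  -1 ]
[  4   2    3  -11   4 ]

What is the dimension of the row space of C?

Row reduce to echelon form.
R2 ← R2 + (4)·R1: [0, 6, -11, -13, 16]
R3 ← R3 + (2)·R1: [0, 4, -6, -10, 8]
R4 ← R4 − (3)·R1: [0, -5, 9, 7, -13]
R5 ← R5 − (2)·R1: [0, -2, 3, -3, -4]
R3 ← R3 − (2/3)·R2: [0, 0, 4/3, -4/3, -8/3]
R4 ← R4 + (5/6)·R2: [0, 0, -1/6, -23/6, 1/3]
R5 ← R5 + (1/3)·R2: [0, 0, -2/3, -22/3, 4/3]
R4 ← R4 + (1/8)·R3: [0, 0, 0, -4, 0]
R5 ← R5 + (1/2)·R3: [0, 0, 0, -8, 0]
R5 ← R5 − (2)·R4: [0, 0, 0, 0, 0]
Echelon form has 4 nonzero rows, so rank(C) = 4.
The row space has dimension equal to the rank: 4.

4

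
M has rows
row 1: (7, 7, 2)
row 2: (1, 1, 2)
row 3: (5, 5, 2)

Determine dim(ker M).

Row reduce to echelon form.
R2 ← R2 − (1/7)·R1: [0, 0, 12/7]
R3 ← R3 − (5/7)·R1: [0, 0, 4/7]
R3 ← R3 − (1/3)·R2: [0, 0, 0]
2 nonzero rows, so rank(M) = 2.
M has 3 columns; by rank–nullity, nullity = 3 − 2 = 1.

1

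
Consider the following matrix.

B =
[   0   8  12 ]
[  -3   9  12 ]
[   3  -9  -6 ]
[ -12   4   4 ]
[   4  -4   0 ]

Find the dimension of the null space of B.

Row reduce to echelon form.
Swap R1 ↔ R2
R3 ← R3 + R1: [0, 0, 6]
R4 ← R4 − (4)·R1: [0, -32, -44]
R5 ← R5 + (4/3)·R1: [0, 8, 16]
R4 ← R4 + (4)·R2: [0, 0, 4]
R5 ← R5 − R2: [0, 0, 4]
R4 ← R4 − (2/3)·R3: [0, 0, 0]
R5 ← R5 − (2/3)·R3: [0, 0, 0]
3 nonzero rows, so rank(B) = 3.
B has 3 columns; by rank–nullity, nullity = 3 − 3 = 0.

0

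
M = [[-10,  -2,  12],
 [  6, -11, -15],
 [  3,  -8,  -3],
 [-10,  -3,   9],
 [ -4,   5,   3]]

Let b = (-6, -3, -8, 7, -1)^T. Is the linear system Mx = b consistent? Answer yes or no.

Row reduce the augmented matrix [M | b].
R2 ← R2 + (3/5)·R1: [0, -61/5, -39/5, -33/5]
R3 ← R3 + (3/10)·R1: [0, -43/5, 3/5, -49/5]
R4 ← R4 − R1: [0, -1, -3, 13]
R5 ← R5 − (2/5)·R1: [0, 29/5, -9/5, 7/5]
R3 ← R3 − (43/61)·R2: [0, 0, 372/61, -314/61]
R4 ← R4 − (5/61)·R2: [0, 0, -144/61, 826/61]
R5 ← R5 + (29/61)·R2: [0, 0, -336/61, -106/61]
R4 ← R4 + (12/31)·R3: [0, 0, 0, 358/31]
R5 ← R5 + (28/31)·R3: [0, 0, 0, -198/31]
R5 ← R5 + (99/179)·R4: [0, 0, 0, 0]
The echelon form has 4 nonzero rows; the last pivot sits in the augmented column, so rank(M) = 3 but rank([M|b]) = 4.
Since the ranks differ, the system is inconsistent.

no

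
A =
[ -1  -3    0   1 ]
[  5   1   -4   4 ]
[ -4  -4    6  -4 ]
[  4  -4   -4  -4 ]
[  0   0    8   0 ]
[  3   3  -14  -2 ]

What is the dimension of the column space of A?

4

Row reduce to echelon form.
R2 ← R2 + (5)·R1: [0, -14, -4, 9]
R3 ← R3 − (4)·R1: [0, 8, 6, -8]
R4 ← R4 + (4)·R1: [0, -16, -4, 0]
R6 ← R6 + (3)·R1: [0, -6, -14, 1]
R3 ← R3 + (4/7)·R2: [0, 0, 26/7, -20/7]
R4 ← R4 − (8/7)·R2: [0, 0, 4/7, -72/7]
R6 ← R6 − (3/7)·R2: [0, 0, -86/7, -20/7]
R4 ← R4 − (2/13)·R3: [0, 0, 0, -128/13]
R5 ← R5 − (28/13)·R3: [0, 0, 0, 80/13]
R6 ← R6 + (43/13)·R3: [0, 0, 0, -160/13]
R5 ← R5 + (5/8)·R4: [0, 0, 0, 0]
R6 ← R6 − (5/4)·R4: [0, 0, 0, 0]
Echelon form has 4 nonzero rows, so rank(A) = 4.
The column space has dimension equal to the rank: 4.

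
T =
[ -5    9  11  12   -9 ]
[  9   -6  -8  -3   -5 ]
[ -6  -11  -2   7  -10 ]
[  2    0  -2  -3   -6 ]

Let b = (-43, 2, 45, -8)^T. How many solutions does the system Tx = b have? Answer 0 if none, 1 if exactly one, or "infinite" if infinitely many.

Row reduce the augmented matrix [T | b].
R2 ← R2 + (9/5)·R1: [0, 51/5, 59/5, 93/5, -106/5, -377/5]
R3 ← R3 − (6/5)·R1: [0, -109/5, -76/5, -37/5, 4/5, 483/5]
R4 ← R4 + (2/5)·R1: [0, 18/5, 12/5, 9/5, -48/5, -126/5]
R3 ← R3 + (109/51)·R2: [0, 0, 511/51, 550/17, -2270/51, -3292/51]
R4 ← R4 − (6/17)·R2: [0, 0, -30/17, -81/17, -36/17, 24/17]
R4 ← R4 + (90/511)·R3: [0, 0, 0, 477/511, -5088/511, -5088/511]
The echelon form has 4 nonzero rows, and every pivot lies in the first 5 columns, so rank(T) = rank([T|b]) = 4.
The system is consistent.
rank = 4 < 5 unknowns, so there are infinitely many solutions.

infinite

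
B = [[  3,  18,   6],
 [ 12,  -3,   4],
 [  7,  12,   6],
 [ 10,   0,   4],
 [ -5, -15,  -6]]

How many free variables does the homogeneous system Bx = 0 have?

Row reduce to echelon form.
R2 ← R2 − (4)·R1: [0, -75, -20]
R3 ← R3 − (7/3)·R1: [0, -30, -8]
R4 ← R4 − (10/3)·R1: [0, -60, -16]
R5 ← R5 + (5/3)·R1: [0, 15, 4]
R3 ← R3 − (2/5)·R2: [0, 0, 0]
R4 ← R4 − (4/5)·R2: [0, 0, 0]
R5 ← R5 + (1/5)·R2: [0, 0, 0]
2 nonzero rows, so rank(B) = 2.
B has 3 columns; by rank–nullity, nullity = 3 − 2 = 1.

1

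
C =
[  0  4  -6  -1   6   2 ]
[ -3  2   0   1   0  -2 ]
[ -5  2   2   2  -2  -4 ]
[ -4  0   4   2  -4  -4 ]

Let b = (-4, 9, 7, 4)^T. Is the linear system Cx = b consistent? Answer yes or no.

Row reduce the augmented matrix [C | b].
Swap R1 ↔ R2
R3 ← R3 − (5/3)·R1: [0, -4/3, 2, 1/3, -2, -2/3, -8]
R4 ← R4 − (4/3)·R1: [0, -8/3, 4, 2/3, -4, -4/3, -8]
R3 ← R3 + (1/3)·R2: [0, 0, 0, 0, 0, 0, -28/3]
R4 ← R4 + (2/3)·R2: [0, 0, 0, 0, 0, 0, -32/3]
R4 ← R4 − (8/7)·R3: [0, 0, 0, 0, 0, 0, 0]
The echelon form has 3 nonzero rows; the last pivot sits in the augmented column, so rank(C) = 2 but rank([C|b]) = 3.
Since the ranks differ, the system is inconsistent.

no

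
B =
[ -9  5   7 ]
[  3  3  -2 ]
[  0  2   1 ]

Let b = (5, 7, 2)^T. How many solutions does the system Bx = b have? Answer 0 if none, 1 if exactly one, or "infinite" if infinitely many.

Row reduce the augmented matrix [B | b].
R2 ← R2 + (1/3)·R1: [0, 14/3, 1/3, 26/3]
R3 ← R3 − (3/7)·R2: [0, 0, 6/7, -12/7]
The echelon form has 3 nonzero rows, and every pivot lies in the first 3 columns, so rank(B) = rank([B|b]) = 3.
The system is consistent.
rank = 3 = number of unknowns, so the solution is unique.

1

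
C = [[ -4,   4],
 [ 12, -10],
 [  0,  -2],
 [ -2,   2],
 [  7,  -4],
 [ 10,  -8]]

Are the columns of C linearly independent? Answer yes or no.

Row reduce C to echelon form.
R2 ← R2 + (3)·R1: [0, 2]
R4 ← R4 − (1/2)·R1: [0, 0]
R5 ← R5 + (7/4)·R1: [0, 3]
R6 ← R6 + (5/2)·R1: [0, 2]
R3 ← R3 + R2: [0, 0]
R5 ← R5 − (3/2)·R2: [0, 0]
R6 ← R6 − R2: [0, 0]
2 pivots among 2 columns.
Every column is a pivot column, so the columns are linearly independent.

yes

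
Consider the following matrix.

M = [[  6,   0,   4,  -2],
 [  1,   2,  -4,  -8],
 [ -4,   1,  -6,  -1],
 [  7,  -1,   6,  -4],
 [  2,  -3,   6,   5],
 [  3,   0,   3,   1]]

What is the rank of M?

4

Row reduce to echelon form.
R2 ← R2 − (1/6)·R1: [0, 2, -14/3, -23/3]
R3 ← R3 + (2/3)·R1: [0, 1, -10/3, -7/3]
R4 ← R4 − (7/6)·R1: [0, -1, 4/3, -5/3]
R5 ← R5 − (1/3)·R1: [0, -3, 14/3, 17/3]
R6 ← R6 − (1/2)·R1: [0, 0, 1, 2]
R3 ← R3 − (1/2)·R2: [0, 0, -1, 3/2]
R4 ← R4 + (1/2)·R2: [0, 0, -1, -11/2]
R5 ← R5 + (3/2)·R2: [0, 0, -7/3, -35/6]
R4 ← R4 − R3: [0, 0, 0, -7]
R5 ← R5 − (7/3)·R3: [0, 0, 0, -28/3]
R6 ← R6 + R3: [0, 0, 0, 7/2]
R5 ← R5 − (4/3)·R4: [0, 0, 0, 0]
R6 ← R6 + (1/2)·R4: [0, 0, 0, 0]
Echelon form has 4 nonzero rows, so rank(M) = 4.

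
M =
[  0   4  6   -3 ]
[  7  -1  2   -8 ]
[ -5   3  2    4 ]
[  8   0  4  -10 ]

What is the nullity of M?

2

Row reduce to echelon form.
Swap R1 ↔ R2
R3 ← R3 + (5/7)·R1: [0, 16/7, 24/7, -12/7]
R4 ← R4 − (8/7)·R1: [0, 8/7, 12/7, -6/7]
R3 ← R3 − (4/7)·R2: [0, 0, 0, 0]
R4 ← R4 − (2/7)·R2: [0, 0, 0, 0]
2 nonzero rows, so rank(M) = 2.
M has 4 columns; by rank–nullity, nullity = 4 − 2 = 2.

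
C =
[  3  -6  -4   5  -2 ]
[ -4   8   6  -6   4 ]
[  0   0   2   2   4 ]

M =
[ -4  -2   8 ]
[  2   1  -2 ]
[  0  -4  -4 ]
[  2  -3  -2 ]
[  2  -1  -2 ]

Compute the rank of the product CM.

First compute CM:
[[-18,  -9,  46],
 [ 28,   6, -68],
 [ 12, -18, -20]]
Now row reduce the product.
R2 ← R2 + (14/9)·R1: [0, -8, 32/9]
R3 ← R3 + (2/3)·R1: [0, -24, 32/3]
R3 ← R3 − (3)·R2: [0, 0, 0]
2 nonzero rows, so rank(CM) = 2.

2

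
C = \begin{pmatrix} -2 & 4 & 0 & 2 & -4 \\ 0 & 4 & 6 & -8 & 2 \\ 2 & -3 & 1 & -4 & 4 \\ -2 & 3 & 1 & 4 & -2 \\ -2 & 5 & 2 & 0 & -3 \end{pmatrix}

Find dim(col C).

Row reduce to echelon form.
R3 ← R3 + R1: [0, 1, 1, -2, 0]
R4 ← R4 − R1: [0, -1, 1, 2, 2]
R5 ← R5 − R1: [0, 1, 2, -2, 1]
R3 ← R3 − (1/4)·R2: [0, 0, -1/2, 0, -1/2]
R4 ← R4 + (1/4)·R2: [0, 0, 5/2, 0, 5/2]
R5 ← R5 − (1/4)·R2: [0, 0, 1/2, 0, 1/2]
R4 ← R4 + (5)·R3: [0, 0, 0, 0, 0]
R5 ← R5 + R3: [0, 0, 0, 0, 0]
Echelon form has 3 nonzero rows, so rank(C) = 3.
The column space has dimension equal to the rank: 3.

3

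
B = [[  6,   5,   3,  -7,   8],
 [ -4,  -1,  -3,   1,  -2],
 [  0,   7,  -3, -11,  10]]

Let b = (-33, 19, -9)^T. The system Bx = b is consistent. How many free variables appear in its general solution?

Row reduce the augmented matrix [B | b].
R2 ← R2 + (2/3)·R1: [0, 7/3, -1, -11/3, 10/3, -3]
R3 ← R3 − (3)·R2: [0, 0, 0, 0, 0, 0]
The echelon form has 2 nonzero rows, and every pivot lies in the first 5 columns, so rank(B) = rank([B|b]) = 2.
The system is consistent.
Free variables = (unknowns) − (rank) = 5 − 2 = 3.

3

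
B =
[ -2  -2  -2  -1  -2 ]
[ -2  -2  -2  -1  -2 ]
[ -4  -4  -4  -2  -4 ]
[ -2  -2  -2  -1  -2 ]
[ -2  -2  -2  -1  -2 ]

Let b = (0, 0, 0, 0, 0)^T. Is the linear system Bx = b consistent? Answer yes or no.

Row reduce the augmented matrix [B | b].
R2 ← R2 − R1: [0, 0, 0, 0, 0, 0]
R3 ← R3 − (2)·R1: [0, 0, 0, 0, 0, 0]
R4 ← R4 − R1: [0, 0, 0, 0, 0, 0]
R5 ← R5 − R1: [0, 0, 0, 0, 0, 0]
The echelon form has 1 nonzero rows, and every pivot lies in the first 5 columns, so rank(B) = rank([B|b]) = 1.
The system is consistent.

yes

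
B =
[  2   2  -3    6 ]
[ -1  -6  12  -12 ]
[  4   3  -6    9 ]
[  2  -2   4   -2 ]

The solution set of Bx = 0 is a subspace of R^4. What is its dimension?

Row reduce to echelon form.
R2 ← R2 + (1/2)·R1: [0, -5, 21/2, -9]
R3 ← R3 − (2)·R1: [0, -1, 0, -3]
R4 ← R4 − R1: [0, -4, 7, -8]
R3 ← R3 − (1/5)·R2: [0, 0, -21/10, -6/5]
R4 ← R4 − (4/5)·R2: [0, 0, -7/5, -4/5]
R4 ← R4 − (2/3)·R3: [0, 0, 0, 0]
3 nonzero rows, so rank(B) = 3.
B has 4 columns; by rank–nullity, nullity = 4 − 3 = 1.

1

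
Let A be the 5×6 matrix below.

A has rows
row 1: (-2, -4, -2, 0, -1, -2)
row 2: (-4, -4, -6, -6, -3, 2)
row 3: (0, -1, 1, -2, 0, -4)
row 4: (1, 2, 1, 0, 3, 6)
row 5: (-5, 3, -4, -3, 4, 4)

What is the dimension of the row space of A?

Row reduce to echelon form.
R2 ← R2 − (2)·R1: [0, 4, -2, -6, -1, 6]
R4 ← R4 + (1/2)·R1: [0, 0, 0, 0, 5/2, 5]
R5 ← R5 − (5/2)·R1: [0, 13, 1, -3, 13/2, 9]
R3 ← R3 + (1/4)·R2: [0, 0, 1/2, -7/2, -1/4, -5/2]
R5 ← R5 − (13/4)·R2: [0, 0, 15/2, 33/2, 39/4, -21/2]
R5 ← R5 − (15)·R3: [0, 0, 0, 69, 27/2, 27]
Swap R4 ↔ R5
Echelon form has 5 nonzero rows, so rank(A) = 5.
The row space has dimension equal to the rank: 5.

5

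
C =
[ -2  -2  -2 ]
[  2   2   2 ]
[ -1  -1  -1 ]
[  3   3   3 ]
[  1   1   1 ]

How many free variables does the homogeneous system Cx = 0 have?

Row reduce to echelon form.
R2 ← R2 + R1: [0, 0, 0]
R3 ← R3 − (1/2)·R1: [0, 0, 0]
R4 ← R4 + (3/2)·R1: [0, 0, 0]
R5 ← R5 + (1/2)·R1: [0, 0, 0]
1 nonzero row, so rank(C) = 1.
C has 3 columns; by rank–nullity, nullity = 3 − 1 = 2.

2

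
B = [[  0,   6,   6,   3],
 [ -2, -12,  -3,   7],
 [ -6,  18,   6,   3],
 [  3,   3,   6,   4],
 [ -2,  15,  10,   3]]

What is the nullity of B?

Row reduce to echelon form.
Swap R1 ↔ R2
R3 ← R3 − (3)·R1: [0, 54, 15, -18]
R4 ← R4 + (3/2)·R1: [0, -15, 3/2, 29/2]
R5 ← R5 − R1: [0, 27, 13, -4]
R3 ← R3 − (9)·R2: [0, 0, -39, -45]
R4 ← R4 + (5/2)·R2: [0, 0, 33/2, 22]
R5 ← R5 − (9/2)·R2: [0, 0, -14, -35/2]
R4 ← R4 + (11/26)·R3: [0, 0, 0, 77/26]
R5 ← R5 − (14/39)·R3: [0, 0, 0, -35/26]
R5 ← R5 + (5/11)·R4: [0, 0, 0, 0]
4 nonzero rows, so rank(B) = 4.
B has 4 columns; by rank–nullity, nullity = 4 − 4 = 0.

0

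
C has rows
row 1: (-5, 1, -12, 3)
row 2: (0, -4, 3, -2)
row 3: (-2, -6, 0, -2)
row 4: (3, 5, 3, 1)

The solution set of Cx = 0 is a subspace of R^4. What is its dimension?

2

Row reduce to echelon form.
R3 ← R3 − (2/5)·R1: [0, -32/5, 24/5, -16/5]
R4 ← R4 + (3/5)·R1: [0, 28/5, -21/5, 14/5]
R3 ← R3 − (8/5)·R2: [0, 0, 0, 0]
R4 ← R4 + (7/5)·R2: [0, 0, 0, 0]
2 nonzero rows, so rank(C) = 2.
C has 4 columns; by rank–nullity, nullity = 4 − 2 = 2.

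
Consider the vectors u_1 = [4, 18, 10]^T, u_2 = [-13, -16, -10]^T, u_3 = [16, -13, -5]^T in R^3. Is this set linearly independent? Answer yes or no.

Form the matrix with these vectors as rows and row reduce.
R2 ← R2 + (13/4)·R1: [0, 85/2, 45/2]
R3 ← R3 − (4)·R1: [0, -85, -45]
R3 ← R3 + (2)·R2: [0, 0, 0]
2 nonzero rows, so the 3 vectors span a space of dimension 2.
Since 2 < 3, the vectors are linearly dependent.

no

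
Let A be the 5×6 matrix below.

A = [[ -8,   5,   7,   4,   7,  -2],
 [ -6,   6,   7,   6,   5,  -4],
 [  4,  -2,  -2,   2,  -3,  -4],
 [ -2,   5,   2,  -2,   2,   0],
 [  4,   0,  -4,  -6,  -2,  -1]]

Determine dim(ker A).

2

Row reduce to echelon form.
R2 ← R2 − (3/4)·R1: [0, 9/4, 7/4, 3, -1/4, -5/2]
R3 ← R3 + (1/2)·R1: [0, 1/2, 3/2, 4, 1/2, -5]
R4 ← R4 − (1/4)·R1: [0, 15/4, 1/4, -3, 1/4, 1/2]
R5 ← R5 + (1/2)·R1: [0, 5/2, -1/2, -4, 3/2, -2]
R3 ← R3 − (2/9)·R2: [0, 0, 10/9, 10/3, 5/9, -40/9]
R4 ← R4 − (5/3)·R2: [0, 0, -8/3, -8, 2/3, 14/3]
R5 ← R5 − (10/9)·R2: [0, 0, -22/9, -22/3, 16/9, 7/9]
R4 ← R4 + (12/5)·R3: [0, 0, 0, 0, 2, -6]
R5 ← R5 + (11/5)·R3: [0, 0, 0, 0, 3, -9]
R5 ← R5 − (3/2)·R4: [0, 0, 0, 0, 0, 0]
4 nonzero rows, so rank(A) = 4.
A has 6 columns; by rank–nullity, nullity = 6 − 4 = 2.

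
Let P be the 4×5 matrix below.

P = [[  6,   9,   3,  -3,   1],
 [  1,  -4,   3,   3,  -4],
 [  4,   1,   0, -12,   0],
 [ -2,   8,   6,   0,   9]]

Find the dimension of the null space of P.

Row reduce to echelon form.
R2 ← R2 − (1/6)·R1: [0, -11/2, 5/2, 7/2, -25/6]
R3 ← R3 − (2/3)·R1: [0, -5, -2, -10, -2/3]
R4 ← R4 + (1/3)·R1: [0, 11, 7, -1, 28/3]
R3 ← R3 − (10/11)·R2: [0, 0, -47/11, -145/11, 103/33]
R4 ← R4 + (2)·R2: [0, 0, 12, 6, 1]
R4 ← R4 + (132/47)·R3: [0, 0, 0, -1458/47, 459/47]
4 nonzero rows, so rank(P) = 4.
P has 5 columns; by rank–nullity, nullity = 5 − 4 = 1.

1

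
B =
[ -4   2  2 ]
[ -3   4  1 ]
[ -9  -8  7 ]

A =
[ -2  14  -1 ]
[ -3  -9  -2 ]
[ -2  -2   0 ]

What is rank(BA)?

First compute BA:
[[ -2, -78,   0],
 [ -8, -80,  -5],
 [ 28, -68,  25]]
Now row reduce the product.
R2 ← R2 − (4)·R1: [0, 232, -5]
R3 ← R3 + (14)·R1: [0, -1160, 25]
R3 ← R3 + (5)·R2: [0, 0, 0]
2 nonzero rows, so rank(BA) = 2.

2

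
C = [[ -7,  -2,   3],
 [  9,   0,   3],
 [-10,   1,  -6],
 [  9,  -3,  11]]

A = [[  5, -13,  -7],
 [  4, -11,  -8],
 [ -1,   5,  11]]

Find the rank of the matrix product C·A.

First compute CA:
[[-46, 128,  98],
 [ 42, -102, -30],
 [-40,  89,  -4],
 [ 22, -29,  82]]
Now row reduce the product.
R2 ← R2 + (21/23)·R1: [0, 342/23, 1368/23]
R3 ← R3 − (20/23)·R1: [0, -513/23, -2052/23]
R4 ← R4 + (11/23)·R1: [0, 741/23, 2964/23]
R3 ← R3 + (3/2)·R2: [0, 0, 0]
R4 ← R4 − (13/6)·R2: [0, 0, 0]
2 nonzero rows, so rank(CA) = 2.

2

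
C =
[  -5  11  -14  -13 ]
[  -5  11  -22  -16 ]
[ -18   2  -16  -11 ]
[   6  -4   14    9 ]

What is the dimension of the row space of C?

4

Row reduce to echelon form.
R2 ← R2 − R1: [0, 0, -8, -3]
R3 ← R3 − (18/5)·R1: [0, -188/5, 172/5, 179/5]
R4 ← R4 + (6/5)·R1: [0, 46/5, -14/5, -33/5]
Swap R2 ↔ R3
R4 ← R4 + (23/94)·R2: [0, 0, 264/47, 203/94]
R4 ← R4 + (33/47)·R3: [0, 0, 0, 5/94]
Echelon form has 4 nonzero rows, so rank(C) = 4.
The row space has dimension equal to the rank: 4.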